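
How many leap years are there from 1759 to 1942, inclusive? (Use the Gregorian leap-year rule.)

44

Multiples of 4 in [1759,1942]: 46.
Of those, multiples of 100: 2 (not leap unless ÷400).
Multiples of 400: 0.
Leap years = 46 − 2 + 0 = 44.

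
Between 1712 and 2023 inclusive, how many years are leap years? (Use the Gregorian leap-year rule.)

76

Multiples of 4 in [1712,2023]: 78.
Of those, multiples of 100: 3 (not leap unless ÷400).
Multiples of 400: 1.
Leap years = 78 − 3 + 1 = 76.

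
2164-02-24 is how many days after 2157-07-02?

Jul 2, 2157 → Jul 2, 2158: 365 days.
Jul 2, 2158 → Jul 2, 2159: 365 days.
Jul 2, 2159 → Jul 2, 2160: 366 days (Feb 29, 2160 is in that span).
Jul 2, 2160 → Jul 2, 2161: 365 days.
Jul 2, 2161 → Jul 2, 2162: 365 days.
Jul 2, 2162 → Jul 2, 2163: 365 days.
Jul 2, 2163 → Aug 2, 2163: 31 days (July has 31).
Aug 2, 2163 → Sep 2, 2163: 31 days (August has 31).
Sep 2, 2163 → Oct 2, 2163: 30 days (September has 30).
Oct 2, 2163 → Nov 2, 2163: 31 days (October has 31).
Nov 2, 2163 → Dec 2, 2163: 30 days (November has 30).
Dec 2, 2163 → Jan 2, 2164: 31 days (December has 31).
Jan 2, 2164 → Feb 2, 2164: 31 days (January has 31).
Feb 2, 2164 → Feb 24, 2164: 22 days.
Total: 2428 days.

2428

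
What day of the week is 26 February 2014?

Wednesday

Doomsday rule: the anchor day for the 2000s is Tuesday. For year 14: 14÷12 = 1 r 2, and 2÷4 = 0, so 1+2+0 = 3.
Tuesday + 3 ≡ Friday — that's 2014's doomsday.
In February the doomsday date is Feb 28 (2014 is not a leap year).
Feb 26 is 2 days before Feb 28; 2 mod 7 = 2, so Friday − 2 = Wednesday.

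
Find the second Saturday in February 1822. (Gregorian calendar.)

February 1, 1822 is a Friday.
The first Saturday is therefore February 2 (1 days later).
The second Saturday is 2 + 1×7 = February 9.

February 9, 1822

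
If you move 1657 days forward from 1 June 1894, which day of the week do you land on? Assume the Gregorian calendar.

Jun 1, 1894 is a Friday.
1657 mod 7 = 5, so 1657 days after a Friday is Friday + 5 = Wednesday.

Wednesday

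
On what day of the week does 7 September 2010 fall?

January 1, 2010 is a Friday.
Jan 1, 2010 → Feb 1, 2010: 31 days (January has 31).
Feb 1, 2010 → Mar 1, 2010: 28 days (February has 28).
Mar 1, 2010 → Apr 1, 2010: 31 days (March has 31).
Apr 1, 2010 → May 1, 2010: 30 days (April has 30).
May 1, 2010 → Jun 1, 2010: 31 days (May has 31).
Jun 1, 2010 → Jul 1, 2010: 30 days (June has 30).
Jul 1, 2010 → Aug 1, 2010: 31 days (July has 31).
Aug 1, 2010 → Sep 1, 2010: 31 days (August has 31).
Sep 1, 2010 → Sep 7, 2010: 6 days.
Total: 249 days.
249 mod 7 = 4, so Friday + 4 = Tuesday.

Tuesday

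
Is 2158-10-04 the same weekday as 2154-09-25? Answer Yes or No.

From Sep 25, 2154 to Oct 4, 2158 is 1470 days.
1470 mod 7 = 0, so they are the same weekday.
(Sep 25, 2154 is a Wednesday; Oct 4, 2158 is a Wednesday.)

Yes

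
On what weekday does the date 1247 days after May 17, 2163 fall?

First find the weekday of May 17, 2163. Doomsday rule: the anchor day for the 2100s is Sunday. For year 63: 63÷12 = 5 r 3, and 3÷4 = 0, so 5+3+0 = 8.
Sunday + 8 ≡ Monday — that's 2163's doomsday.
In May the doomsday date is May 9.
May 17 is 8 days after May 9; 8 mod 7 = 1, so Monday + 1 = Tuesday.
1247 mod 7 = 1, so 1247 days after a Tuesday is Tuesday + 1 = Wednesday.

Wednesday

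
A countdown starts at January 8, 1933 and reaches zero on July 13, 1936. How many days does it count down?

Jan 8, 1933 → Jan 8, 1934: 365 days.
Jan 8, 1934 → Jan 8, 1935: 365 days.
Jan 8, 1935 → Jan 8, 1936: 365 days.
Jan 8, 1936 → Feb 8, 1936: 31 days (January has 31).
Feb 8, 1936 → Mar 8, 1936: 29 days (February has 29).
Mar 8, 1936 → Apr 8, 1936: 31 days (March has 31).
Apr 8, 1936 → May 8, 1936: 30 days (April has 30).
May 8, 1936 → Jun 8, 1936: 31 days (May has 31).
Jun 8, 1936 → Jul 8, 1936: 30 days (June has 30).
Jul 8, 1936 → Jul 13, 1936: 5 days.
Total: 1282 days.

1282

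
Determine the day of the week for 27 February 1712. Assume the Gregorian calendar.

Saturday

Doomsday rule: the anchor day for the 1700s is Sunday. For year 12: 12÷12 = 1 r 0, and 0÷4 = 0, so 1+0+0 = 1.
Sunday + 1 ≡ Monday — that's 1712's doomsday.
In February the doomsday date is Feb 29 (1712 is a leap year (divisible by 4)).
Feb 27 is 2 days before Feb 29; 2 mod 7 = 2, so Monday − 2 = Saturday.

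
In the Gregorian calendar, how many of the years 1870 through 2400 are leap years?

Multiples of 4 in [1870,2400]: 133.
Of those, multiples of 100: 6 (not leap unless ÷400).
Multiples of 400: 2.
Leap years = 133 − 6 + 2 = 129.

129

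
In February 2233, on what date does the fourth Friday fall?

February 22, 2233

February 1, 2233 is a Friday.
The first Friday is therefore February 1 (same day).
The fourth Friday is 1 + 3×7 = February 22.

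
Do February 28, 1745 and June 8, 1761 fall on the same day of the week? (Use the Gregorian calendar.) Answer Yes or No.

From Feb 28, 1745 to Jun 8, 1761 is 5944 days.
5944 mod 7 = 1, so they are different weekdays.
(Feb 28, 1745 is a Sunday; Jun 8, 1761 is a Monday.)

No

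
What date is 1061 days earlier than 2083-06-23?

July 27, 2080

−365 (one year) → Jun 23, 2082 (696 left).
−365 (one year) → Jun 23, 2081 (331 left).
−23 → May 31, 2081 (end of May, 31 days; 308 left).
−31 → Apr 30, 2081 (end of Apr, 30 days; 277 left).
−30 → Mar 31, 2081 (end of Mar, 31 days; 247 left).
−31 → Feb 28, 2081 (end of Feb, 28 days; 216 left).
−28 → Jan 31, 2081 (end of Jan, 31 days; 188 left).
−31 → Dec 31, 2080 (end of Dec, 31 days; 157 left).
−31 → Nov 30, 2080 (end of Nov, 30 days; 126 left).
−30 → Oct 31, 2080 (end of Oct, 31 days; 96 left).
−31 → Sep 30, 2080 (end of Sep, 30 days; 65 left).
−30 → Aug 31, 2080 (end of Aug, 31 days; 35 left).
−31 → Jul 31, 2080 (end of Jul, 31 days; 4 left).
−4 → Jul 27, 2080.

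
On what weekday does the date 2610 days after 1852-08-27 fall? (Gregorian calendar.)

Thursday

First find the weekday of Aug 27, 1852. Doomsday rule: the anchor day for the 1800s is Friday. For year 52: 52÷12 = 4 r 4, and 4÷4 = 1, so 4+4+1 = 9.
Friday + 9 ≡ Sunday — that's 1852's doomsday.
In August the doomsday date is Aug 8.
Aug 27 is 19 days after Aug 8; 19 mod 7 = 5, so Sunday + 5 = Friday.
2610 mod 7 = 6, so 2610 days after a Friday is Friday + 6 = Thursday.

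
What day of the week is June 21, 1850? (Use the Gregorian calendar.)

Friday

Doomsday rule: the anchor day for the 1800s is Friday. For year 50: 50÷12 = 4 r 2, and 2÷4 = 0, so 4+2+0 = 6.
Friday + 6 ≡ Thursday — that's 1850's doomsday.
In June the doomsday date is Jun 6.
Jun 21 is 15 days after Jun 6; 15 mod 7 = 1, so Thursday + 1 = Friday.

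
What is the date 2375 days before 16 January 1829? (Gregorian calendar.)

July 17, 1822

−366 (one year; includes Feb 29, 1828) → Jan 16, 1828 (2009 left).
−365 (one year) → Jan 16, 1827 (1644 left).
−365 (one year) → Jan 16, 1826 (1279 left).
−365 (one year) → Jan 16, 1825 (914 left).
−366 (one year; includes Feb 29, 1824) → Jan 16, 1824 (548 left).
−365 (one year) → Jan 16, 1823 (183 left).
−16 → Dec 31, 1822 (end of Dec, 31 days; 167 left).
−31 → Nov 30, 1822 (end of Nov, 30 days; 136 left).
−30 → Oct 31, 1822 (end of Oct, 31 days; 106 left).
−31 → Sep 30, 1822 (end of Sep, 30 days; 75 left).
−30 → Aug 31, 1822 (end of Aug, 31 days; 45 left).
−31 → Jul 31, 1822 (end of Jul, 31 days; 14 left).
−14 → Jul 17, 1822.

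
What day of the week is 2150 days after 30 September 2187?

Monday

Sep 30, 2187 is a Sunday.
2150 mod 7 = 1, so 2150 days after a Sunday is Sunday + 1 = Monday.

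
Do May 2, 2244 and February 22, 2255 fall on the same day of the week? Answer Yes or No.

Yes

From May 2, 2244 to Feb 22, 2255 is 3948 days.
3948 mod 7 = 0, so they are the same weekday.
(May 2, 2244 is a Thursday; Feb 22, 2255 is a Thursday.)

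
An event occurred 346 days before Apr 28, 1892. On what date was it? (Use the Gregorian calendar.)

May 18, 1891

−28 → Mar 31, 1892 (end of Mar, 31 days; 318 left).
−31 → Feb 29, 1892 (end of Feb, 29 days; 287 left).
−29 → Jan 31, 1892 (end of Jan, 31 days; 258 left).
−31 → Dec 31, 1891 (end of Dec, 31 days; 227 left).
−31 → Nov 30, 1891 (end of Nov, 30 days; 196 left).
−30 → Oct 31, 1891 (end of Oct, 31 days; 166 left).
−31 → Sep 30, 1891 (end of Sep, 30 days; 135 left).
−30 → Aug 31, 1891 (end of Aug, 31 days; 105 left).
−31 → Jul 31, 1891 (end of Jul, 31 days; 74 left).
−31 → Jun 30, 1891 (end of Jun, 30 days; 43 left).
−30 → May 31, 1891 (end of May, 31 days; 13 left).
−13 → May 18, 1891.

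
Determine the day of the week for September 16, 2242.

Friday

Doomsday rule: the anchor day for the 2200s is Friday. For year 42: 42÷12 = 3 r 6, and 6÷4 = 1, so 3+6+1 = 10.
Friday + 10 ≡ Monday — that's 2242's doomsday.
In September the doomsday date is Sep 5.
Sep 16 is 11 days after Sep 5; 11 mod 7 = 4, so Monday + 4 = Friday.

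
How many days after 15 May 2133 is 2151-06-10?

May 15, 2133 → May 15, 2134: 365 days.
May 15, 2134 → May 15, 2135: 365 days.
May 15, 2135 → May 15, 2136: 366 days (Feb 29, 2136 is in that span).
May 15, 2136 → May 15, 2137: 365 days.
May 15, 2137 → May 15, 2138: 365 days.
May 15, 2138 → May 15, 2139: 365 days.
May 15, 2139 → May 15, 2140: 366 days (Feb 29, 2140 is in that span).
May 15, 2140 → May 15, 2141: 365 days.
May 15, 2141 → May 15, 2142: 365 days.
May 15, 2142 → May 15, 2143: 365 days.
May 15, 2143 → May 15, 2144: 366 days (Feb 29, 2144 is in that span).
May 15, 2144 → May 15, 2145: 365 days.
May 15, 2145 → May 15, 2146: 365 days.
May 15, 2146 → May 15, 2147: 365 days.
May 15, 2147 → May 15, 2148: 366 days (Feb 29, 2148 is in that span).
May 15, 2148 → May 15, 2149: 365 days.
May 15, 2149 → May 15, 2150: 365 days.
May 15, 2150 → Jun 15, 2150: 31 days (May has 31).
Jun 15, 2150 → Jul 15, 2150: 30 days (June has 30).
Jul 15, 2150 → Aug 15, 2150: 31 days (July has 31).
Aug 15, 2150 → Sep 15, 2150: 31 days (August has 31).
Sep 15, 2150 → Oct 15, 2150: 30 days (September has 30).
Oct 15, 2150 → Nov 15, 2150: 31 days (October has 31).
Nov 15, 2150 → Dec 15, 2150: 30 days (November has 30).
Dec 15, 2150 → Jan 15, 2151: 31 days (December has 31).
Jan 15, 2151 → Feb 15, 2151: 31 days (January has 31).
Feb 15, 2151 → Mar 15, 2151: 28 days (February has 28).
Mar 15, 2151 → Apr 15, 2151: 31 days (March has 31).
Apr 15, 2151 → May 15, 2151: 30 days (April has 30).
May 15, 2151 → Jun 10, 2151: 26 days.
Total: 6600 days.

6600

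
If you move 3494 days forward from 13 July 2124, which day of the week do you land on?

Jul 13, 2124 is a Thursday.
3494 mod 7 = 1, so 3494 days after a Thursday is Thursday + 1 = Friday.

Friday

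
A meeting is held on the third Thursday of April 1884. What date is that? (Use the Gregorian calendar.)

April 1, 1884 is a Tuesday.
The first Thursday is therefore April 3 (2 days later).
The third Thursday is 3 + 2×7 = April 17.

April 17, 1884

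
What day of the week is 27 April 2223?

Doomsday rule: the anchor day for the 2200s is Friday. For year 23: 23÷12 = 1 r 11, and 11÷4 = 2, so 1+11+2 = 14.
Friday + 14 ≡ Friday — that's 2223's doomsday.
In April the doomsday date is Apr 4.
Apr 27 is 23 days after Apr 4; 23 mod 7 = 2, so Friday + 2 = Sunday.

Sunday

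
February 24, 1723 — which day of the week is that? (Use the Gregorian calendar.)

Doomsday rule: the anchor day for the 1700s is Sunday. For year 23: 23÷12 = 1 r 11, and 11÷4 = 2, so 1+11+2 = 14.
Sunday + 14 ≡ Sunday — that's 1723's doomsday.
In February the doomsday date is Feb 28 (1723 is not a leap year).
Feb 24 is 4 days before Feb 28; 4 mod 7 = 4, so Sunday − 4 = Wednesday.

Wednesday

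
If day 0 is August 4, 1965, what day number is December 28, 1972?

2703

Aug 4, 1965 → Aug 4, 1966: 365 days.
Aug 4, 1966 → Aug 4, 1967: 365 days.
Aug 4, 1967 → Aug 4, 1968: 366 days (Feb 29, 1968 is in that span).
Aug 4, 1968 → Aug 4, 1969: 365 days.
Aug 4, 1969 → Aug 4, 1970: 365 days.
Aug 4, 1970 → Aug 4, 1971: 365 days.
Aug 4, 1971 → Aug 4, 1972: 366 days (Feb 29, 1972 is in that span).
Aug 4, 1972 → Sep 4, 1972: 31 days (August has 31).
Sep 4, 1972 → Oct 4, 1972: 30 days (September has 30).
Oct 4, 1972 → Nov 4, 1972: 31 days (October has 31).
Nov 4, 1972 → Dec 4, 1972: 30 days (November has 30).
Dec 4, 1972 → Dec 28, 1972: 24 days.
Total: 2703 days.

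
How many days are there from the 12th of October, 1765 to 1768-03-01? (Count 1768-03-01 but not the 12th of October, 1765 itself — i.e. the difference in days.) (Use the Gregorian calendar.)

Oct 12, 1765 → Oct 12, 1766: 365 days.
Oct 12, 1766 → Oct 12, 1767: 365 days.
Oct 12, 1767 → Nov 12, 1767: 31 days (October has 31).
Nov 12, 1767 → Dec 12, 1767: 30 days (November has 30).
Dec 12, 1767 → Jan 12, 1768: 31 days (December has 31).
Jan 12, 1768 → Feb 12, 1768: 31 days (January has 31).
Feb 12, 1768 → Mar 1, 1768: 18 days.
Total: 871 days.

871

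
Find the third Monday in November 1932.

November 21, 1932

November 1, 1932 is a Tuesday.
The first Monday is therefore November 7 (6 days later).
The third Monday is 7 + 2×7 = November 21.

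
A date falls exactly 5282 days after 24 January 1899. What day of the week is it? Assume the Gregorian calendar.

Saturday

First find the weekday of Jan 24, 1899. Doomsday rule: the anchor day for the 1800s is Friday. For year 99: 99÷12 = 8 r 3, and 3÷4 = 0, so 8+3+0 = 11.
Friday + 11 ≡ Tuesday — that's 1899's doomsday.
In January the doomsday date is Jan 3 (1899 is not a leap year).
Jan 24 is 21 days after Jan 3; 21 mod 7 = 0, so Tuesday + 0 = Tuesday.
5282 mod 7 = 4, so 5282 days after a Tuesday is Tuesday + 4 = Saturday.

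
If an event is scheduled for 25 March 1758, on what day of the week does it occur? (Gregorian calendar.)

Doomsday rule: the anchor day for the 1700s is Sunday. For year 58: 58÷12 = 4 r 10, and 10÷4 = 2, so 4+10+2 = 16.
Sunday + 16 ≡ Tuesday — that's 1758's doomsday.
In March the doomsday date is Mar 14.
Mar 25 is 11 days after Mar 14; 11 mod 7 = 4, so Tuesday + 4 = Saturday.

Saturday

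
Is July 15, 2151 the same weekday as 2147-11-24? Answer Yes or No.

From Nov 24, 2147 to Jul 15, 2151 is 1329 days.
1329 mod 7 = 6, so they are different weekdays.
(Nov 24, 2147 is a Friday; Jul 15, 2151 is a Thursday.)

No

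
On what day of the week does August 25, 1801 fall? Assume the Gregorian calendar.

Doomsday rule: the anchor day for the 1800s is Friday. For year 01: 1÷12 = 0 r 1, and 1÷4 = 0, so 0+1+0 = 1.
Friday + 1 ≡ Saturday — that's 1801's doomsday.
In August the doomsday date is Aug 8.
Aug 25 is 17 days after Aug 8; 17 mod 7 = 3, so Saturday + 3 = Tuesday.

Tuesday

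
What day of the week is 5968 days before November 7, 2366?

Thursday

First find the weekday of Nov 7, 2366. Doomsday rule: the anchor day for the 2300s is Wednesday. For year 66: 66÷12 = 5 r 6, and 6÷4 = 1, so 5+6+1 = 12.
Wednesday + 12 ≡ Monday — that's 2366's doomsday.
In November the doomsday date is Nov 7.
Nov 7 is the doomsday itself: Monday.
5968 mod 7 = 4, so 5968 days before a Monday is Monday − 4 = Thursday.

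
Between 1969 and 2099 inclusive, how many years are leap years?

32

Multiples of 4 in [1969,2099]: 32.
Of those, multiples of 100: 1 (not leap unless ÷400).
Multiples of 400: 1.
Leap years = 32 − 1 + 1 = 32.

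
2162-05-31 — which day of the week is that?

Monday

January 1, 2162 is a Friday.
Jan 1, 2162 → Feb 1, 2162: 31 days (January has 31).
Feb 1, 2162 → Mar 1, 2162: 28 days (February has 28).
Mar 1, 2162 → Apr 1, 2162: 31 days (March has 31).
Apr 1, 2162 → May 1, 2162: 30 days (April has 30).
May 1, 2162 → May 31, 2162: 30 days.
Total: 150 days.
150 mod 7 = 3, so Friday + 3 = Monday.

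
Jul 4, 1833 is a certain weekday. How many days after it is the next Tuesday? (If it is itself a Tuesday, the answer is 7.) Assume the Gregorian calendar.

5

Jul 4, 1833 is a Thursday.
From Thursday to the next Tuesday is 5 days.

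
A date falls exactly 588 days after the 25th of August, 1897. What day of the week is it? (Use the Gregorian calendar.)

Wednesday

Aug 25, 1897 is a Wednesday.
588 mod 7 = 0, so 588 days after a Wednesday is Wednesday + 0 = Wednesday.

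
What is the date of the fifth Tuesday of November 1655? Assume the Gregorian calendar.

November 30, 1655

November 1, 1655 is a Monday.
The first Tuesday is therefore November 2 (1 days later).
The fifth Tuesday is 2 + 4×7 = November 30.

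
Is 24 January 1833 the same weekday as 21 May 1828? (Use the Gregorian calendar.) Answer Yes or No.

From May 21, 1828 to Jan 24, 1833 is 1709 days.
1709 mod 7 = 1, so they are different weekdays.
(May 21, 1828 is a Wednesday; Jan 24, 1833 is a Thursday.)

No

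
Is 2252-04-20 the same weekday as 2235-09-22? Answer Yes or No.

From Sep 22, 2235 to Apr 20, 2252 is 6055 days.
6055 mod 7 = 0, so they are the same weekday.
(Sep 22, 2235 is a Tuesday; Apr 20, 2252 is a Tuesday.)

Yes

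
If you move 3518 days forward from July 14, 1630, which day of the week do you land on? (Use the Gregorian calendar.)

Thursday

First find the weekday of Jul 14, 1630. Doomsday rule: the anchor day for the 1600s is Tuesday. For year 30: 30÷12 = 2 r 6, and 6÷4 = 1, so 2+6+1 = 9.
Tuesday + 9 ≡ Thursday — that's 1630's doomsday.
In July the doomsday date is Jul 11.
Jul 14 is 3 days after Jul 11; 3 mod 7 = 3, so Thursday + 3 = Sunday.
3518 mod 7 = 4, so 3518 days after a Sunday is Sunday + 4 = Thursday.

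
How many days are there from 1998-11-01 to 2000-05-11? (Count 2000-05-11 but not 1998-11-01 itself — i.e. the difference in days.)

557

Nov 1, 1998 → Nov 1, 1999: 365 days.
Nov 1, 1999 → Dec 1, 1999: 30 days (November has 30).
Dec 1, 1999 → Jan 1, 2000: 31 days (December has 31).
Jan 1, 2000 → Feb 1, 2000: 31 days (January has 31).
Feb 1, 2000 → Mar 1, 2000: 29 days (February has 29).
Mar 1, 2000 → Apr 1, 2000: 31 days (March has 31).
Apr 1, 2000 → May 1, 2000: 30 days (April has 30).
May 1, 2000 → May 11, 2000: 10 days.
Total: 557 days.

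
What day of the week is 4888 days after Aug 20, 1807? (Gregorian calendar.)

Saturday

First find the weekday of Aug 20, 1807. Doomsday rule: the anchor day for the 1800s is Friday. For year 07: 7÷12 = 0 r 7, and 7÷4 = 1, so 0+7+1 = 8.
Friday + 8 ≡ Saturday — that's 1807's doomsday.
In August the doomsday date is Aug 8.
Aug 20 is 12 days after Aug 8; 12 mod 7 = 5, so Saturday + 5 = Thursday.
4888 mod 7 = 2, so 4888 days after a Thursday is Thursday + 2 = Saturday.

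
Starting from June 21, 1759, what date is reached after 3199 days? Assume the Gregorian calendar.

+366 (one year; includes Feb 29, 1760) → Jun 21, 1760 (2833 left).
+365 (one year) → Jun 21, 1761 (2468 left).
+365 (one year) → Jun 21, 1762 (2103 left).
+365 (one year) → Jun 21, 1763 (1738 left).
+366 (one year; includes Feb 29, 1764) → Jun 21, 1764 (1372 left).
+365 (one year) → Jun 21, 1765 (1007 left).
+365 (one year) → Jun 21, 1766 (642 left).
+365 (one year) → Jun 21, 1767 (277 left).
Jun has 30 days: +10 → Jul 1, 1767 (267 left).
Jul has 31 days: +31 → Aug 1, 1767 (236 left).
Aug has 31 days: +31 → Sep 1, 1767 (205 left).
Sep has 30 days: +30 → Oct 1, 1767 (175 left).
Oct has 31 days: +31 → Nov 1, 1767 (144 left).
Nov has 30 days: +30 → Dec 1, 1767 (114 left).
Dec has 31 days: +31 → Jan 1, 1768 (83 left).
Jan has 31 days: +31 → Feb 1, 1768 (52 left).
Feb has 29 days: +29 → Mar 1, 1768 (23 left).
+23 → Mar 24, 1768.

March 24, 1768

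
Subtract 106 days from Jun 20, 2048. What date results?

−20 → May 31, 2048 (end of May, 31 days; 86 left).
−31 → Apr 30, 2048 (end of Apr, 30 days; 55 left).
−30 → Mar 31, 2048 (end of Mar, 31 days; 25 left).
−25 → Mar 6, 2048.

March 6, 2048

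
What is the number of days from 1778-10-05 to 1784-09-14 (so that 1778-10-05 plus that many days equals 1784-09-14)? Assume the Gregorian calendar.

Oct 5, 1778 → Oct 5, 1779: 365 days.
Oct 5, 1779 → Oct 5, 1780: 366 days (Feb 29, 1780 is in that span).
Oct 5, 1780 → Oct 5, 1781: 365 days.
Oct 5, 1781 → Oct 5, 1782: 365 days.
Oct 5, 1782 → Oct 5, 1783: 365 days.
Oct 5, 1783 → Nov 5, 1783: 31 days (October has 31).
Nov 5, 1783 → Dec 5, 1783: 30 days (November has 30).
Dec 5, 1783 → Jan 5, 1784: 31 days (December has 31).
Jan 5, 1784 → Feb 5, 1784: 31 days (January has 31).
Feb 5, 1784 → Mar 5, 1784: 29 days (February has 29).
Mar 5, 1784 → Apr 5, 1784: 31 days (March has 31).
Apr 5, 1784 → May 5, 1784: 30 days (April has 30).
May 5, 1784 → Jun 5, 1784: 31 days (May has 31).
Jun 5, 1784 → Jul 5, 1784: 30 days (June has 30).
Jul 5, 1784 → Aug 5, 1784: 31 days (July has 31).
Aug 5, 1784 → Sep 5, 1784: 31 days (August has 31).
Sep 5, 1784 → Sep 14, 1784: 9 days.
Total: 2171 days.

2171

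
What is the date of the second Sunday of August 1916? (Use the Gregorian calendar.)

August 13, 1916

August 1, 1916 is a Tuesday.
The first Sunday is therefore August 6 (5 days later).
The second Sunday is 6 + 1×7 = August 13.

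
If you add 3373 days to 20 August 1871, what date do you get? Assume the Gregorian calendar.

November 13, 1880

+366 (one year; includes Feb 29, 1872) → Aug 20, 1872 (3007 left).
+365 (one year) → Aug 20, 1873 (2642 left).
+365 (one year) → Aug 20, 1874 (2277 left).
+365 (one year) → Aug 20, 1875 (1912 left).
+366 (one year; includes Feb 29, 1876) → Aug 20, 1876 (1546 left).
+365 (one year) → Aug 20, 1877 (1181 left).
+365 (one year) → Aug 20, 1878 (816 left).
+365 (one year) → Aug 20, 1879 (451 left).
+366 (one year; includes Feb 29, 1880) → Aug 20, 1880 (85 left).
Aug has 31 days: +12 → Sep 1, 1880 (73 left).
Sep has 30 days: +30 → Oct 1, 1880 (43 left).
Oct has 31 days: +31 → Nov 1, 1880 (12 left).
+12 → Nov 13, 1880.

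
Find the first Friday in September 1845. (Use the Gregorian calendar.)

September 1, 1845 is a Monday.
The first Friday is therefore September 5 (4 days later).

September 5, 1845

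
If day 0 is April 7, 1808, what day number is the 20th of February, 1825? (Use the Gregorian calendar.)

Apr 7, 1808 → Apr 7, 1809: 365 days.
Apr 7, 1809 → Apr 7, 1810: 365 days.
Apr 7, 1810 → Apr 7, 1811: 365 days.
Apr 7, 1811 → Apr 7, 1812: 366 days (Feb 29, 1812 is in that span).
Apr 7, 1812 → Apr 7, 1813: 365 days.
Apr 7, 1813 → Apr 7, 1814: 365 days.
Apr 7, 1814 → Apr 7, 1815: 365 days.
Apr 7, 1815 → Apr 7, 1816: 366 days (Feb 29, 1816 is in that span).
Apr 7, 1816 → Apr 7, 1817: 365 days.
Apr 7, 1817 → Apr 7, 1818: 365 days.
Apr 7, 1818 → Apr 7, 1819: 365 days.
Apr 7, 1819 → Apr 7, 1820: 366 days (Feb 29, 1820 is in that span).
Apr 7, 1820 → Apr 7, 1821: 365 days.
Apr 7, 1821 → Apr 7, 1822: 365 days.
Apr 7, 1822 → Apr 7, 1823: 365 days.
Apr 7, 1823 → Apr 7, 1824: 366 days (Feb 29, 1824 is in that span).
Apr 7, 1824 → May 7, 1824: 30 days (April has 30).
May 7, 1824 → Jun 7, 1824: 31 days (May has 31).
Jun 7, 1824 → Jul 7, 1824: 30 days (June has 30).
Jul 7, 1824 → Aug 7, 1824: 31 days (July has 31).
Aug 7, 1824 → Sep 7, 1824: 31 days (August has 31).
Sep 7, 1824 → Oct 7, 1824: 30 days (September has 30).
Oct 7, 1824 → Nov 7, 1824: 31 days (October has 31).
Nov 7, 1824 → Dec 7, 1824: 30 days (November has 30).
Dec 7, 1824 → Jan 7, 1825: 31 days (December has 31).
Jan 7, 1825 → Feb 7, 1825: 31 days (January has 31).
Feb 7, 1825 → Feb 20, 1825: 13 days.
Total: 6163 days.

6163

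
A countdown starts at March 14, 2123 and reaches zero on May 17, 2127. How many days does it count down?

1525

Mar 14, 2123 → Mar 14, 2124: 366 days (Feb 29, 2124 is in that span).
Mar 14, 2124 → Mar 14, 2125: 365 days.
Mar 14, 2125 → Mar 14, 2126: 365 days.
Mar 14, 2126 → Mar 14, 2127: 365 days.
Mar 14, 2127 → Apr 14, 2127: 31 days (March has 31).
Apr 14, 2127 → May 14, 2127: 30 days (April has 30).
May 14, 2127 → May 17, 2127: 3 days.
Total: 1525 days.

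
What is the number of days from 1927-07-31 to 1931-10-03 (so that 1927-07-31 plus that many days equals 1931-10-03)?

1525

Jul 31, 1927 → Jul 31, 1928: 366 days (Feb 29, 1928 is in that span).
Jul 31, 1928 → Jul 31, 1929: 365 days.
Jul 31, 1929 → Jul 31, 1930: 365 days.
Jul 31, 1930 → Jul 31, 1931: 365 days.
Jul 31, 1931 → Aug 31, 1931: 31 days (July has 31).
Aug 31, 1931 → Sep 30, 1931: 30 days (August has 31).
Sep 30, 1931 → Oct 3, 1931: 3 days.
Total: 1525 days.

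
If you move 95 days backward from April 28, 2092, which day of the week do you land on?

First find the weekday of Apr 28, 2092. Doomsday rule: the anchor day for the 2000s is Tuesday. For year 92: 92÷12 = 7 r 8, and 8÷4 = 2, so 7+8+2 = 17.
Tuesday + 17 ≡ Friday — that's 2092's doomsday.
In April the doomsday date is Apr 4.
Apr 28 is 24 days after Apr 4; 24 mod 7 = 3, so Friday + 3 = Monday.
95 mod 7 = 4, so 95 days before a Monday is Monday − 4 = Thursday.

Thursday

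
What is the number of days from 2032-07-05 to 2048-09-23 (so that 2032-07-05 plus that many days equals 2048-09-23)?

5924

Jul 5, 2032 → Jul 5, 2033: 365 days.
Jul 5, 2033 → Jul 5, 2034: 365 days.
Jul 5, 2034 → Jul 5, 2035: 365 days.
Jul 5, 2035 → Jul 5, 2036: 366 days (Feb 29, 2036 is in that span).
Jul 5, 2036 → Jul 5, 2037: 365 days.
Jul 5, 2037 → Jul 5, 2038: 365 days.
Jul 5, 2038 → Jul 5, 2039: 365 days.
Jul 5, 2039 → Jul 5, 2040: 366 days (Feb 29, 2040 is in that span).
Jul 5, 2040 → Jul 5, 2041: 365 days.
Jul 5, 2041 → Jul 5, 2042: 365 days.
Jul 5, 2042 → Jul 5, 2043: 365 days.
Jul 5, 2043 → Jul 5, 2044: 366 days (Feb 29, 2044 is in that span).
Jul 5, 2044 → Jul 5, 2045: 365 days.
Jul 5, 2045 → Jul 5, 2046: 365 days.
Jul 5, 2046 → Jul 5, 2047: 365 days.
Jul 5, 2047 → Jul 5, 2048: 366 days (Feb 29, 2048 is in that span).
Jul 5, 2048 → Aug 5, 2048: 31 days (July has 31).
Aug 5, 2048 → Sep 5, 2048: 31 days (August has 31).
Sep 5, 2048 → Sep 23, 2048: 18 days.
Total: 5924 days.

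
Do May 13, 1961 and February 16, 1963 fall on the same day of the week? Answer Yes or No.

From May 13, 1961 to Feb 16, 1963 is 644 days.
644 mod 7 = 0, so they are the same weekday.
(May 13, 1961 is a Saturday; Feb 16, 1963 is a Saturday.)

Yes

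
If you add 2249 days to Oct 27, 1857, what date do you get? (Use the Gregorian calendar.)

+365 (one year) → Oct 27, 1858 (1884 left).
+365 (one year) → Oct 27, 1859 (1519 left).
+366 (one year; includes Feb 29, 1860) → Oct 27, 1860 (1153 left).
+365 (one year) → Oct 27, 1861 (788 left).
+365 (one year) → Oct 27, 1862 (423 left).
+365 (one year) → Oct 27, 1863 (58 left).
Oct has 31 days: +5 → Nov 1, 1863 (53 left).
Nov has 30 days: +30 → Dec 1, 1863 (23 left).
+23 → Dec 24, 1863.

December 24, 1863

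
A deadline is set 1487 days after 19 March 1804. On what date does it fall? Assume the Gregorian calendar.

April 14, 1808

+365 (one year) → Mar 19, 1805 (1122 left).
+365 (one year) → Mar 19, 1806 (757 left).
+365 (one year) → Mar 19, 1807 (392 left).
Mar has 31 days: +13 → Apr 1, 1807 (379 left).
Apr has 30 days: +30 → May 1, 1807 (349 left).
May has 31 days: +31 → Jun 1, 1807 (318 left).
Jun has 30 days: +30 → Jul 1, 1807 (288 left).
Jul has 31 days: +31 → Aug 1, 1807 (257 left).
Aug has 31 days: +31 → Sep 1, 1807 (226 left).
Sep has 30 days: +30 → Oct 1, 1807 (196 left).
Oct has 31 days: +31 → Nov 1, 1807 (165 left).
Nov has 30 days: +30 → Dec 1, 1807 (135 left).
Dec has 31 days: +31 → Jan 1, 1808 (104 left).
Jan has 31 days: +31 → Feb 1, 1808 (73 left).
Feb has 29 days: +29 → Mar 1, 1808 (44 left).
Mar has 31 days: +31 → Apr 1, 1808 (13 left).
+13 → Apr 14, 1808.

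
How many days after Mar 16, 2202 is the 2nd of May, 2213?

4065

Mar 16, 2202 → Mar 16, 2203: 365 days.
Mar 16, 2203 → Mar 16, 2204: 366 days (Feb 29, 2204 is in that span).
Mar 16, 2204 → Mar 16, 2205: 365 days.
Mar 16, 2205 → Mar 16, 2206: 365 days.
Mar 16, 2206 → Mar 16, 2207: 365 days.
Mar 16, 2207 → Mar 16, 2208: 366 days (Feb 29, 2208 is in that span).
Mar 16, 2208 → Mar 16, 2209: 365 days.
Mar 16, 2209 → Mar 16, 2210: 365 days.
Mar 16, 2210 → Mar 16, 2211: 365 days.
Mar 16, 2211 → Mar 16, 2212: 366 days (Feb 29, 2212 is in that span).
Mar 16, 2212 → Mar 16, 2213: 365 days.
Mar 16, 2213 → Apr 16, 2213: 31 days (March has 31).
Apr 16, 2213 → May 2, 2213: 16 days.
Total: 4065 days.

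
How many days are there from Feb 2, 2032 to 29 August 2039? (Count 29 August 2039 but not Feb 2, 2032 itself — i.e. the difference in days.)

2765

Feb 2, 2032 → Feb 2, 2033: 366 days (Feb 29, 2032 is in that span).
Feb 2, 2033 → Feb 2, 2034: 365 days.
Feb 2, 2034 → Feb 2, 2035: 365 days.
Feb 2, 2035 → Feb 2, 2036: 365 days.
Feb 2, 2036 → Feb 2, 2037: 366 days (Feb 29, 2036 is in that span).
Feb 2, 2037 → Feb 2, 2038: 365 days.
Feb 2, 2038 → Feb 2, 2039: 365 days.
Feb 2, 2039 → Mar 2, 2039: 28 days (February has 28).
Mar 2, 2039 → Apr 2, 2039: 31 days (March has 31).
Apr 2, 2039 → May 2, 2039: 30 days (April has 30).
May 2, 2039 → Jun 2, 2039: 31 days (May has 31).
Jun 2, 2039 → Jul 2, 2039: 30 days (June has 30).
Jul 2, 2039 → Aug 2, 2039: 31 days (July has 31).
Aug 2, 2039 → Aug 29, 2039: 27 days.
Total: 2765 days.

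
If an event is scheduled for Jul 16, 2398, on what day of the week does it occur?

Doomsday rule: the anchor day for the 2300s is Wednesday. For year 98: 98÷12 = 8 r 2, and 2÷4 = 0, so 8+2+0 = 10.
Wednesday + 10 ≡ Saturday — that's 2398's doomsday.
In July the doomsday date is Jul 11.
Jul 16 is 5 days after Jul 11; 5 mod 7 = 5, so Saturday + 5 = Thursday.

Thursday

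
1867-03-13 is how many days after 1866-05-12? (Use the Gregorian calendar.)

May 12, 1866 → Jun 12, 1866: 31 days (May has 31).
Jun 12, 1866 → Jul 12, 1866: 30 days (June has 30).
Jul 12, 1866 → Aug 12, 1866: 31 days (July has 31).
Aug 12, 1866 → Sep 12, 1866: 31 days (August has 31).
Sep 12, 1866 → Oct 12, 1866: 30 days (September has 30).
Oct 12, 1866 → Nov 12, 1866: 31 days (October has 31).
Nov 12, 1866 → Dec 12, 1866: 30 days (November has 30).
Dec 12, 1866 → Jan 12, 1867: 31 days (December has 31).
Jan 12, 1867 → Feb 12, 1867: 31 days (January has 31).
Feb 12, 1867 → Mar 12, 1867: 28 days (February has 28).
Mar 12, 1867 → Mar 13, 1867: 1 days.
Total: 305 days.

305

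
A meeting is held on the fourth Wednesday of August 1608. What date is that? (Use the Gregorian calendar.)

August 27, 1608

August 1, 1608 is a Friday.
The first Wednesday is therefore August 6 (5 days later).
The fourth Wednesday is 6 + 3×7 = August 27.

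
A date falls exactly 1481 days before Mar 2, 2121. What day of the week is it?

Wednesday

First find the weekday of Mar 2, 2121. Doomsday rule: the anchor day for the 2100s is Sunday. For year 21: 21÷12 = 1 r 9, and 9÷4 = 2, so 1+9+2 = 12.
Sunday + 12 ≡ Friday — that's 2121's doomsday.
In March the doomsday date is Mar 14.
Mar 2 is 12 days before Mar 14; 12 mod 7 = 5, so Friday − 5 = Sunday.
1481 mod 7 = 4, so 1481 days before a Sunday is Sunday − 4 = Wednesday.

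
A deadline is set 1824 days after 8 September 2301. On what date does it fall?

September 6, 2306

+365 (one year) → Sep 8, 2302 (1459 left).
+365 (one year) → Sep 8, 2303 (1094 left).
+366 (one year; includes Feb 29, 2304) → Sep 8, 2304 (728 left).
+365 (one year) → Sep 8, 2305 (363 left).
Sep has 30 days: +23 → Oct 1, 2305 (340 left).
Oct has 31 days: +31 → Nov 1, 2305 (309 left).
Nov has 30 days: +30 → Dec 1, 2305 (279 left).
Dec has 31 days: +31 → Jan 1, 2306 (248 left).
Jan has 31 days: +31 → Feb 1, 2306 (217 left).
Feb has 28 days: +28 → Mar 1, 2306 (189 left).
Mar has 31 days: +31 → Apr 1, 2306 (158 left).
Apr has 30 days: +30 → May 1, 2306 (128 left).
May has 31 days: +31 → Jun 1, 2306 (97 left).
Jun has 30 days: +30 → Jul 1, 2306 (67 left).
Jul has 31 days: +31 → Aug 1, 2306 (36 left).
Aug has 31 days: +31 → Sep 1, 2306 (5 left).
+5 → Sep 6, 2306.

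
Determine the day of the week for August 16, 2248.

Doomsday rule: the anchor day for the 2200s is Friday. For year 48: 48÷12 = 4 r 0, and 0÷4 = 0, so 4+0+0 = 4.
Friday + 4 ≡ Tuesday — that's 2248's doomsday.
In August the doomsday date is Aug 8.
Aug 16 is 8 days after Aug 8; 8 mod 7 = 1, so Tuesday + 1 = Wednesday.

Wednesday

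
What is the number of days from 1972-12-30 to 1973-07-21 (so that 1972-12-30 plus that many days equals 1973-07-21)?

Dec 30, 1972 → Jan 30, 1973: 31 days (December has 31).
Jan 30, 1973 → Feb 28, 1973: 29 days (January has 31).
Feb 28, 1973 → Mar 28, 1973: 28 days (February has 28).
Mar 28, 1973 → Apr 28, 1973: 31 days (March has 31).
Apr 28, 1973 → May 28, 1973: 30 days (April has 30).
May 28, 1973 → Jun 28, 1973: 31 days (May has 31).
Jun 28, 1973 → Jul 21, 1973: 23 days.
Total: 203 days.

203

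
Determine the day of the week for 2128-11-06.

Saturday

Doomsday rule: the anchor day for the 2100s is Sunday. For year 28: 28÷12 = 2 r 4, and 4÷4 = 1, so 2+4+1 = 7.
Sunday + 7 ≡ Sunday — that's 2128's doomsday.
In November the doomsday date is Nov 7.
Nov 6 is 1 day before Nov 7; 1 mod 7 = 1, so Sunday − 1 = Saturday.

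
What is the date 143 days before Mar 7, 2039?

−7 → Feb 28, 2039 (end of Feb, 28 days; 136 left).
−28 → Jan 31, 2039 (end of Jan, 31 days; 108 left).
−31 → Dec 31, 2038 (end of Dec, 31 days; 77 left).
−31 → Nov 30, 2038 (end of Nov, 30 days; 46 left).
−30 → Oct 31, 2038 (end of Oct, 31 days; 16 left).
−16 → Oct 15, 2038.

October 15, 2038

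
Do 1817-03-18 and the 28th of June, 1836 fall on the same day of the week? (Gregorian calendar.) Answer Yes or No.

Yes

From Mar 18, 1817 to Jun 28, 1836 is 7042 days.
7042 mod 7 = 0, so they are the same weekday.
(Mar 18, 1817 is a Tuesday; Jun 28, 1836 is a Tuesday.)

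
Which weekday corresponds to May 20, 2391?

Doomsday rule: the anchor day for the 2300s is Wednesday. For year 91: 91÷12 = 7 r 7, and 7÷4 = 1, so 7+7+1 = 15.
Wednesday + 15 ≡ Thursday — that's 2391's doomsday.
In May the doomsday date is May 9.
May 20 is 11 days after May 9; 11 mod 7 = 4, so Thursday + 4 = Monday.

Monday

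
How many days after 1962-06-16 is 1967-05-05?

1784

Jun 16, 1962 → Jun 16, 1963: 365 days.
Jun 16, 1963 → Jun 16, 1964: 366 days (Feb 29, 1964 is in that span).
Jun 16, 1964 → Jun 16, 1965: 365 days.
Jun 16, 1965 → Jun 16, 1966: 365 days.
Jun 16, 1966 → Jul 16, 1966: 30 days (June has 30).
Jul 16, 1966 → Aug 16, 1966: 31 days (July has 31).
Aug 16, 1966 → Sep 16, 1966: 31 days (August has 31).
Sep 16, 1966 → Oct 16, 1966: 30 days (September has 30).
Oct 16, 1966 → Nov 16, 1966: 31 days (October has 31).
Nov 16, 1966 → Dec 16, 1966: 30 days (November has 30).
Dec 16, 1966 → Jan 16, 1967: 31 days (December has 31).
Jan 16, 1967 → Feb 16, 1967: 31 days (January has 31).
Feb 16, 1967 → Mar 16, 1967: 28 days (February has 28).
Mar 16, 1967 → Apr 16, 1967: 31 days (March has 31).
Apr 16, 1967 → May 5, 1967: 19 days.
Total: 1784 days.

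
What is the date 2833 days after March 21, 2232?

+365 (one year) → Mar 21, 2233 (2468 left).
+365 (one year) → Mar 21, 2234 (2103 left).
+365 (one year) → Mar 21, 2235 (1738 left).
+366 (one year; includes Feb 29, 2236) → Mar 21, 2236 (1372 left).
+365 (one year) → Mar 21, 2237 (1007 left).
+365 (one year) → Mar 21, 2238 (642 left).
+365 (one year) → Mar 21, 2239 (277 left).
Mar has 31 days: +11 → Apr 1, 2239 (266 left).
Apr has 30 days: +30 → May 1, 2239 (236 left).
May has 31 days: +31 → Jun 1, 2239 (205 left).
Jun has 30 days: +30 → Jul 1, 2239 (175 left).
Jul has 31 days: +31 → Aug 1, 2239 (144 left).
Aug has 31 days: +31 → Sep 1, 2239 (113 left).
Sep has 30 days: +30 → Oct 1, 2239 (83 left).
Oct has 31 days: +31 → Nov 1, 2239 (52 left).
Nov has 30 days: +30 → Dec 1, 2239 (22 left).
+22 → Dec 23, 2239.

December 23, 2239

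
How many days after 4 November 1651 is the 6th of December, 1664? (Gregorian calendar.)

4781

Nov 4, 1651 → Nov 4, 1652: 366 days (Feb 29, 1652 is in that span).
Nov 4, 1652 → Nov 4, 1653: 365 days.
Nov 4, 1653 → Nov 4, 1654: 365 days.
Nov 4, 1654 → Nov 4, 1655: 365 days.
Nov 4, 1655 → Nov 4, 1656: 366 days (Feb 29, 1656 is in that span).
Nov 4, 1656 → Nov 4, 1657: 365 days.
Nov 4, 1657 → Nov 4, 1658: 365 days.
Nov 4, 1658 → Nov 4, 1659: 365 days.
Nov 4, 1659 → Nov 4, 1660: 366 days (Feb 29, 1660 is in that span).
Nov 4, 1660 → Nov 4, 1661: 365 days.
Nov 4, 1661 → Nov 4, 1662: 365 days.
Nov 4, 1662 → Nov 4, 1663: 365 days.
Nov 4, 1663 → Dec 4, 1663: 30 days (November has 30).
Dec 4, 1663 → Jan 4, 1664: 31 days (December has 31).
Jan 4, 1664 → Feb 4, 1664: 31 days (January has 31).
Feb 4, 1664 → Mar 4, 1664: 29 days (February has 29).
Mar 4, 1664 → Apr 4, 1664: 31 days (March has 31).
Apr 4, 1664 → May 4, 1664: 30 days (April has 30).
May 4, 1664 → Jun 4, 1664: 31 days (May has 31).
Jun 4, 1664 → Jul 4, 1664: 30 days (June has 30).
Jul 4, 1664 → Aug 4, 1664: 31 days (July has 31).
Aug 4, 1664 → Sep 4, 1664: 31 days (August has 31).
Sep 4, 1664 → Oct 4, 1664: 30 days (September has 30).
Oct 4, 1664 → Nov 4, 1664: 31 days (October has 31).
Nov 4, 1664 → Dec 4, 1664: 30 days (November has 30).
Dec 4, 1664 → Dec 6, 1664: 2 days.
Total: 4781 days.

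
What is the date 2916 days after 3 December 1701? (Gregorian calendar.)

November 27, 1709

+365 (one year) → Dec 3, 1702 (2551 left).
+365 (one year) → Dec 3, 1703 (2186 left).
+366 (one year; includes Feb 29, 1704) → Dec 3, 1704 (1820 left).
+365 (one year) → Dec 3, 1705 (1455 left).
+365 (one year) → Dec 3, 1706 (1090 left).
+365 (one year) → Dec 3, 1707 (725 left).
+366 (one year; includes Feb 29, 1708) → Dec 3, 1708 (359 left).
Dec has 31 days: +29 → Jan 1, 1709 (330 left).
Jan has 31 days: +31 → Feb 1, 1709 (299 left).
Feb has 28 days: +28 → Mar 1, 1709 (271 left).
Mar has 31 days: +31 → Apr 1, 1709 (240 left).
Apr has 30 days: +30 → May 1, 1709 (210 left).
May has 31 days: +31 → Jun 1, 1709 (179 left).
Jun has 30 days: +30 → Jul 1, 1709 (149 left).
Jul has 31 days: +31 → Aug 1, 1709 (118 left).
Aug has 31 days: +31 → Sep 1, 1709 (87 left).
Sep has 30 days: +30 → Oct 1, 1709 (57 left).
Oct has 31 days: +31 → Nov 1, 1709 (26 left).
+26 → Nov 27, 1709.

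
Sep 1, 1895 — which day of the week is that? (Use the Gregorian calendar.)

Doomsday rule: the anchor day for the 1800s is Friday. For year 95: 95÷12 = 7 r 11, and 11÷4 = 2, so 7+11+2 = 20.
Friday + 20 ≡ Thursday — that's 1895's doomsday.
In September the doomsday date is Sep 5.
Sep 1 is 4 days before Sep 5; 4 mod 7 = 4, so Thursday − 4 = Sunday.

Sunday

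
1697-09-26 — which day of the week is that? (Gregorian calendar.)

Doomsday rule: the anchor day for the 1600s is Tuesday. For year 97: 97÷12 = 8 r 1, and 1÷4 = 0, so 8+1+0 = 9.
Tuesday + 9 ≡ Thursday — that's 1697's doomsday.
In September the doomsday date is Sep 5.
Sep 26 is 21 days after Sep 5; 21 mod 7 = 0, so Thursday + 0 = Thursday.

Thursday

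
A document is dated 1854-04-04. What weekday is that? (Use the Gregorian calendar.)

Doomsday rule: the anchor day for the 1800s is Friday. For year 54: 54÷12 = 4 r 6, and 6÷4 = 1, so 4+6+1 = 11.
Friday + 11 ≡ Tuesday — that's 1854's doomsday.
In April the doomsday date is Apr 4.
Apr 4 is the doomsday itself: Tuesday.

Tuesday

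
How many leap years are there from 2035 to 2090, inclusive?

14

Multiples of 4 in [2035,2090]: 14.
Of those, multiples of 100: 0 (not leap unless ÷400).
Multiples of 400: 0.
Leap years = 14 − 0 + 0 = 14.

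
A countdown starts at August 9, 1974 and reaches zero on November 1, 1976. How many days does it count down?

Aug 9, 1974 → Aug 9, 1975: 365 days.
Aug 9, 1975 → Aug 9, 1976: 366 days (Feb 29, 1976 is in that span).
Aug 9, 1976 → Sep 9, 1976: 31 days (August has 31).
Sep 9, 1976 → Oct 9, 1976: 30 days (September has 30).
Oct 9, 1976 → Nov 1, 1976: 23 days.
Total: 815 days.

815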